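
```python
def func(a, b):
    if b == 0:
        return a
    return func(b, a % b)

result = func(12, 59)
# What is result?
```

func(12, 59) -> func(59, 12) -> func(12, 11) -> func(11, 1) -> func(1, 0) -> 1

Answer: 1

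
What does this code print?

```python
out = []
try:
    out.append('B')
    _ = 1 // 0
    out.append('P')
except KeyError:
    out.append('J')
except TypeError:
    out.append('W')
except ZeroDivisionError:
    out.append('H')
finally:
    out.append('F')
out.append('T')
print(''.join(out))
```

Execution trace: 'B' (try body) → 'H' (except ZeroDivisionError) → 'F' (finally) → 'T' (after the try/except). Output: BHFT

Answer: BHFT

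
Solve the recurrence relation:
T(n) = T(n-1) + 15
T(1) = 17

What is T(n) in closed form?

Unrolling: T(n) = T(1) + 15·(n-1) = 17 + 15(n-1) = 15n + 2.

Answer: T(n) = 15n + 2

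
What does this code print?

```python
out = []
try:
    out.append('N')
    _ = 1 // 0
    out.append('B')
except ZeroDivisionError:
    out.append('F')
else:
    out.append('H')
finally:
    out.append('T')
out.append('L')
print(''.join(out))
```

Execution trace: 'N' (try body) → 'F' (except ZeroDivisionError) → 'T' (finally) → 'L' (after the try/except). Output: NFTL

Answer: NFTL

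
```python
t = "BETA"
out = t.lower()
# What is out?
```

Trace:
`t = "BETA"` → t = 'BETA'
`out = t.lower()` → out = 'beta'
So out = 'beta'

Answer: 'beta'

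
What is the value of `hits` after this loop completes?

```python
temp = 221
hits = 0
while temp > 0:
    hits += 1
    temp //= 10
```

Count digits by repeated division by 10
`hits` takes the values: 0 → 1 → 2 → 3

Answer: 3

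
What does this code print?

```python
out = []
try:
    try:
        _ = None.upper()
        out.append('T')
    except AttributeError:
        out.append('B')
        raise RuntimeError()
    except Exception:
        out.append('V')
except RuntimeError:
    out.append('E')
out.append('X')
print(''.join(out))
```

Execution trace: 'B' (inner except AttributeError) → 'E' (outer except RuntimeError) → 'X' (after the try/except). Output: BEX

Answer: BEX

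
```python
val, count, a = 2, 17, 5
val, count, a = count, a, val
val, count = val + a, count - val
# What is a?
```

Trace:
`val, count, a = 2, 17, 5` → val = 2; count = 17; a = 5
`val, count, a = count, a, val` → val = 17; count = 5; a = 2
`val, count = val + a, count - val` → val = 19; count = -12
So a = 2

Answer: 2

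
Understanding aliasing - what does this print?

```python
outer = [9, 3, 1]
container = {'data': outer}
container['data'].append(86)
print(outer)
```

Key concept: dict holds reference to list.
Step by step:
`outer = [9, 3, 1]` → outer = [9, 3, 1]
`container = {'data': outer}` → container = {'data': [9, 3, 1]}
`container['data'].append(86)` → outer = [9, 3, 1, 86]; container = {'data': [9, 3, 1, 86]}
`print(outer)` → prints [9, 3, 1, 86]

Answer: [9, 3, 1, 86]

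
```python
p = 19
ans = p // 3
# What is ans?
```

Trace:
`p = 19` → p = 19
`ans = p // 3` → ans = 6
So ans = 6

Answer: 6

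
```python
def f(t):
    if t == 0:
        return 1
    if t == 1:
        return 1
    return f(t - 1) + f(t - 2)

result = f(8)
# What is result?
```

Build up from base cases: f(0)=1, f(1)=1, f(2)=2, f(3)=3, f(4)=5, f(5)=8, f(6)=13, ..., f(8)=34

Answer: 34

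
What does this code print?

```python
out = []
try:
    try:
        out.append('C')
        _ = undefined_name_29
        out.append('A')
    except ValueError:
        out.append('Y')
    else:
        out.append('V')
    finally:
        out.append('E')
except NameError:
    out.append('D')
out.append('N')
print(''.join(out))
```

Execution trace: 'C' (try body) → 'E' (finally) → 'D' (outer except NameError) → 'N' (after the try/except). Output: CEDN

Answer: CEDN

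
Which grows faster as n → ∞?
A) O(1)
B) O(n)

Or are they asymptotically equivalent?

O(1) vs O(n): Higher order terms dominate.

Answer: B) O(n) grows faster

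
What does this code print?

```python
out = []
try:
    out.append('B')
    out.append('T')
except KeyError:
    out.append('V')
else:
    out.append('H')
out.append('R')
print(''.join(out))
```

Execution trace: 'B' (try body) → 'T' (try body, no exception) → 'H' (else) → 'R' (after the try/except). Output: BTHR

Answer: BTHR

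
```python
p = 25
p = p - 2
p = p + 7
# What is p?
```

Trace:
`p = 25` → p = 25
`p = p - 2` → p = 23
`p = p + 7` → p = 30
So p = 30

Answer: 30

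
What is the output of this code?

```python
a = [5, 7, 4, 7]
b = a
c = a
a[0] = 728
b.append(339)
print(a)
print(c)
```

Key concept: multiple aliases.
Step by step:
`a = [5, 7, 4, 7]` → a = [5, 7, 4, 7]
`b = a` → b = [5, 7, 4, 7] (same object as a)
`c = a` → c = [5, 7, 4, 7] (same object as a, b)
`a[0] = 728` → a = [728, 7, 4, 7] (same object as b, c); b = [728, 7, 4, 7] (same object as a, c); c = [728, 7, 4, 7] (same object as a, b)
`b.append(339)` → a = [728, 7, 4, 7, 339] (same object as b, c); b = [728, 7, 4, 7, 339] (same object as a, c); c = [728, 7, 4, 7, 339] (same object as a, b)
`print(a)` → prints [728, 7, 4, 7, 339]
`print(c)` → prints [728, 7, 4, 7, 339]

Answer:
[728, 7, 4, 7, 339]
[728, 7, 4, 7, 339]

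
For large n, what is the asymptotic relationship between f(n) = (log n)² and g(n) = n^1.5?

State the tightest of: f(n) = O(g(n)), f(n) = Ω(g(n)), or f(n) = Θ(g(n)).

(log n)² vs n^1.5: f(n) = O(g(n)) but not Ω(g(n)) — n^1.5 grows strictly faster than (log n)².

Answer: f(n) = O(g(n)) but not Ω(g(n)) — n^1.5 grows strictly faster than (log n)².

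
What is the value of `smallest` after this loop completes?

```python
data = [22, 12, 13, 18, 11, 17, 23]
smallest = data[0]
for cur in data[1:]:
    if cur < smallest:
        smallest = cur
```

Minimum of [22, 12, 13, 18, 11, 17, 23]
`smallest` takes the values: 22 → 12 → 11

Answer: 11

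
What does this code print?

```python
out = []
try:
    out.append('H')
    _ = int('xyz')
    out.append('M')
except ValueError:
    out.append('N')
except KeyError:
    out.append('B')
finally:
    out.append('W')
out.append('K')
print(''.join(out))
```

Execution trace: 'H' (try body) → 'N' (except ValueError) → 'W' (finally) → 'K' (after the try/except). Output: HNWK

Answer: HNWK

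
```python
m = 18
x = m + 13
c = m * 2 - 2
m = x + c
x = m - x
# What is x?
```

Trace:
`m = 18` → m = 18
`x = m + 13` → x = 31
`c = m * 2 - 2` → c = 34
`m = x + c` → m = 65
`x = m - x` → x = 34
So x = 34

Answer: 34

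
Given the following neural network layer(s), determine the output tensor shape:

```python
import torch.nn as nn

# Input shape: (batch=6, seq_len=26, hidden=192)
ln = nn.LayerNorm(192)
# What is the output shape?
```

Input: (6, 26, 192) -> Output: (6, 26, 192)

Answer: (6, 26, 192)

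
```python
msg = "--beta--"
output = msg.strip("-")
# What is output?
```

Trace:
`msg = "--beta--"` → msg = '--beta--'
`output = msg.strip("-")` → output = 'beta'
So output = 'beta'

Answer: 'beta'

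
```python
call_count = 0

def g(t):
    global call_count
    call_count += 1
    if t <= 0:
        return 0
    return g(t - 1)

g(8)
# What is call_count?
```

Linear recursion stepping by 1: 9 calls from t=8 down to ≤0.

Answer: 9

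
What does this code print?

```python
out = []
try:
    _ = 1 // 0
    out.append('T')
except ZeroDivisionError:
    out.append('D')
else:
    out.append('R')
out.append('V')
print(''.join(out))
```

Execution trace: 'D' (except ZeroDivisionError) → 'V' (after the try/except). Output: DV

Answer: DV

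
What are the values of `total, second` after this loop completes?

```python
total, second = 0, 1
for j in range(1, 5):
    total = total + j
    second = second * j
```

Sum and factorial of 1 to 4
`total, second` takes the values: (0, 1) → (1, 1) → (3, 1) → (3, 2) → (6, 2) → (6, 6) → (10, 6) → (10, 24)

Answer: 10, 24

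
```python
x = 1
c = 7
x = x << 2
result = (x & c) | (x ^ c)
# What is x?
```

Trace:
`x = 1` → x = 1
`c = 7` → c = 7
`x = x << 2` → x = 4
`result = (x & c) | (x ^ c)` → result = 7
So x = 4

Answer: 4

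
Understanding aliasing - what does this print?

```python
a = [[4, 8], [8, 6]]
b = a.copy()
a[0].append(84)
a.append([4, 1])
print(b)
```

Key concept: shallow copy with nested lists.
Step by step:
`a = [[4, 8], [8, 6]]` → a = [[4, 8], [8, 6]]
`b = a.copy()` → b = [[4, 8], [8, 6]]
`a[0].append(84)` → a = [[4, 8, 84], [8, 6]]; b = [[4, 8, 84], [8, 6]]
`a.append([4, 1])` → a = [[4, 8, 84], [8, 6], [4, 1]]
`print(b)` → prints [[4, 8, 84], [8, 6]]

Answer: [[4, 8, 84], [8, 6]]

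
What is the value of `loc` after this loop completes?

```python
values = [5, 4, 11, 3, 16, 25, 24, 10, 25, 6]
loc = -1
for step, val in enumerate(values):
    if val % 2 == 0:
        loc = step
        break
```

First even number index in [5, 4, 11, 3, 16, 25, 24, 10, 25, 6]
`loc` takes the values: -1 → 1

Answer: 1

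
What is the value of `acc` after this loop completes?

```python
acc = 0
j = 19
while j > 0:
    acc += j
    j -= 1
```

Sum 19 down to 1
`acc` takes the values: 0 → 19 → 37 → 54 → 70 → 85 → 99 → 112 → 124 → 135 → 145 → 154 → 162 → 169 → 175 → 180 → 184 → 187 → 189 → 190

Answer: 190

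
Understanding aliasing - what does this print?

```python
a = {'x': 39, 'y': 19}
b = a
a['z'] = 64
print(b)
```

Key concept: dict aliasing.
Step by step:
`a = {'x': 39, 'y': 19}` → a = {'x': 39, 'y': 19}
`b = a` → b = {'x': 39, 'y': 19} (same object as a)
`a['z'] = 64` → a = {'x': 39, 'y': 19, 'z': 64} (same object as b); b = {'x': 39, 'y': 19, 'z': 64} (same object as a)
`print(b)` → prints {'x': 39, 'y': 19, 'z': 64}

Answer: {'x': 39, 'y': 19, 'z': 64}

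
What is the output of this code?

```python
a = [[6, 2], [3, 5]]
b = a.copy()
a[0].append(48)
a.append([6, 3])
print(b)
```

Key concept: shallow copy with nested lists.
Step by step:
`a = [[6, 2], [3, 5]]` → a = [[6, 2], [3, 5]]
`b = a.copy()` → b = [[6, 2], [3, 5]]
`a[0].append(48)` → a = [[6, 2, 48], [3, 5]]; b = [[6, 2, 48], [3, 5]]
`a.append([6, 3])` → a = [[6, 2, 48], [3, 5], [6, 3]]
`print(b)` → prints [[6, 2, 48], [3, 5]]

Answer: [[6, 2, 48], [3, 5]]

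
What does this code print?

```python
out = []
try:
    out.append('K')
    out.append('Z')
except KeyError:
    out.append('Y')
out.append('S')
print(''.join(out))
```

Execution trace: 'K' (try body) → 'Z' (try body, no exception) → 'S' (after the try/except). Output: KZS

Answer: KZS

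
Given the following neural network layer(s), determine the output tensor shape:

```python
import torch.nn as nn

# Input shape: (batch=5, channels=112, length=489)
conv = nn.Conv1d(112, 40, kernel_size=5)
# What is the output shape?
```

Input: (5, 112, 489) -> Output: (5, 40, 485)

Answer: (5, 40, 485)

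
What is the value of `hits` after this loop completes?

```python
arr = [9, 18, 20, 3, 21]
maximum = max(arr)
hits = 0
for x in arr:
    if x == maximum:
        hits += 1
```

Count of max value 21 in [9, 18, 20, 3, 21]
`hits` takes the values: 0 → 1

Answer: 1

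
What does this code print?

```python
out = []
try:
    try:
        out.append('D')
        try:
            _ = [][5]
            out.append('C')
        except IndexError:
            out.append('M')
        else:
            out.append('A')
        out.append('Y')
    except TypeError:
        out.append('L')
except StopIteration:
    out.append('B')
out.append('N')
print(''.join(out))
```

Execution trace: 'D' (try body) → 'M' (inner except IndexError) → 'Y' (try body, no exception) → 'N' (after the try/except). Output: DMYN

Answer: DMYN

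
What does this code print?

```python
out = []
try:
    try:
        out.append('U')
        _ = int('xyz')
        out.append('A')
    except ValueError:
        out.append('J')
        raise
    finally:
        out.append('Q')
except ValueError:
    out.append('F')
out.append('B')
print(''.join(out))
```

Execution trace: 'U' (try body) → 'J' (except ValueError) → 'Q' (finally) → 'F' (outer except ValueError) → 'B' (after the try/except). Output: UJQFB

Answer: UJQFB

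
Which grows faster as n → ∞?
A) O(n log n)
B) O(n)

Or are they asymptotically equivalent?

O(n log n) vs O(n): Higher order terms dominate.

Answer: A) O(n log n) grows faster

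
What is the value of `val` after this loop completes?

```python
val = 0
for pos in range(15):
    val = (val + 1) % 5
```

Increment mod 5, 15 times = 0
`val` takes the values: 0 → 1 → 2 → 3 → 4 → 0 → 1 → 2 → 3 → 4 → 0 → 1 → 2 → 3 → 4 → 0

Answer: 0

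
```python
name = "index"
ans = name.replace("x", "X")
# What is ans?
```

Trace:
`name = "index"` → name = 'index'
`ans = name.replace("x", "X")` → ans = 'indeX'
So ans = 'indeX'

Answer: 'indeX'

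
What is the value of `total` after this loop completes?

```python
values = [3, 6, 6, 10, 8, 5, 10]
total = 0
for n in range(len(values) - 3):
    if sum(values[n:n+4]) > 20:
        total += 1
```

Count windows with sum > 20
`total` takes the values: 0 → 1 → 2 → 3 → 4

Answer: 4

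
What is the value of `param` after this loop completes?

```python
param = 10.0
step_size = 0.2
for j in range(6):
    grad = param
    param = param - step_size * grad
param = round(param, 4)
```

Gradient descent: w = 10.0 * (1 - 0.2)^6
`param` takes the values: 10.0 → 8.0 → 6.4 → 5.12 → 4.096 → 3.2768 → 2.62144 → 2.6214

Answer: 2.6214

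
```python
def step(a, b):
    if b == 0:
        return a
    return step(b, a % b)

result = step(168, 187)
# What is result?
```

step(168, 187) -> step(187, 168) -> step(168, 19) -> step(19, 16) -> step(16, 3) -> step(3, 1) -> step(1, 0) -> 1

Answer: 1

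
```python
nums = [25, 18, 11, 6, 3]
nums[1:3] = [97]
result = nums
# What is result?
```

Trace:
`nums = [25, 18, 11, 6, 3]` → nums = [25, 18, 11, 6, 3]
`nums[1:3] = [97]` → nums = [25, 97, 6, 3]
`result = nums` → result = [25, 97, 6, 3]
So result = [25, 97, 6, 3]

Answer: [25, 97, 6, 3]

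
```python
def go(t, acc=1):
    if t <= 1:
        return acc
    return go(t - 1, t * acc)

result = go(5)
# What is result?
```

Accumulator trace (n, acc): (5, 1) -> (4, 5) -> (3, 20) -> (2, 60) -> (1, 120) -> return 120

Answer: 120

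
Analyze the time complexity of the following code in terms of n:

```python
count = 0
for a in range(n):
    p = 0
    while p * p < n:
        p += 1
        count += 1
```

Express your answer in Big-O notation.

Each loop level contributes: n × √n. Multiplying the contributions gives O(n√n).

Answer: O(n√n)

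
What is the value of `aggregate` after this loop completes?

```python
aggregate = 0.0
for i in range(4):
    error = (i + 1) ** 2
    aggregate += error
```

Sum of squared losses 1² + 2² + ... + 4²
`aggregate` takes the values: 0.0 → 1.0 → 5.0 → 14.0 → 30.0

Answer: 30.0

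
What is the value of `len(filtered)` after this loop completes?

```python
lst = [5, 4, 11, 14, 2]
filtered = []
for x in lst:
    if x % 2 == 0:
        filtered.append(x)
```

Count even numbers in [5, 4, 11, 14, 2]
`filtered` takes the values: [] → [4] → [4, 14] → [4, 14, 2]
So `len(filtered)` = 3

Answer: 3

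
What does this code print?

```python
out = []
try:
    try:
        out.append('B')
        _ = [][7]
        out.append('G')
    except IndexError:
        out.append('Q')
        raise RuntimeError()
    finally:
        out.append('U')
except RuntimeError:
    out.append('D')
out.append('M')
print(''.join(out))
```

Execution trace: 'B' (inner try body) → 'Q' (inner except IndexError) → 'U' (inner finally) → 'D' (outer except RuntimeError) → 'M' (after the try/except). Output: BQUDM

Answer: BQUDM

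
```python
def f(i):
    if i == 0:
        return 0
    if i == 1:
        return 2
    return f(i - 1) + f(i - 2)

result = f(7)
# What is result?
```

Build up from base cases: f(0)=0, f(1)=2, f(2)=2, f(3)=4, f(4)=6, f(5)=10, f(6)=16, ..., f(7)=26

Answer: 26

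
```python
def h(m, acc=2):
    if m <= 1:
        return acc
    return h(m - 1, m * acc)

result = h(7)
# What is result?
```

Accumulator trace (n, acc): (7, 2) -> (6, 14) -> (5, 84) -> (4, 420) -> (3, 1680) -> (2, 5040) -> (1, 10080) -> return 10080

Answer: 10080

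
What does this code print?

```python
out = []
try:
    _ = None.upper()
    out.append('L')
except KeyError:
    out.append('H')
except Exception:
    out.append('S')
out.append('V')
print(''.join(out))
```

Execution trace: 'S' (except Exception) → 'V' (after the try/except). Output: SV

Answer: SV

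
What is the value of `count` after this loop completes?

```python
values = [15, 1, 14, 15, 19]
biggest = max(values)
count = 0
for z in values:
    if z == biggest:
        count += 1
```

Count of max value 19 in [15, 1, 14, 15, 19]
`count` takes the values: 0 → 1

Answer: 1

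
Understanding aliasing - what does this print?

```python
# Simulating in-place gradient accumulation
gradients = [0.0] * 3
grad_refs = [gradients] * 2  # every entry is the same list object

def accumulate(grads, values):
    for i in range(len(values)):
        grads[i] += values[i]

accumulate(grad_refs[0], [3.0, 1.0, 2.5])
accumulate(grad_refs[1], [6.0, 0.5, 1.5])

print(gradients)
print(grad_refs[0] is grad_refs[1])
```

Key concept: gradient accumulation aliasing.
Step by step:
`gradients = [0.0] * 3` → gradients = [0.0, 0.0, 0.0]
`grad_refs = [gradients] * 2` → grad_refs = [[0.0, 0.0, 0.0], [0.0, 0.0, 0.0]]
`accumulate(grad_refs[0], [3.0, 1.0, 2.5])` → gradients = [3.0, 1.0, 2.5]; grad_refs = [[3.0, 1.0, 2.5], [3.0, 1.0, 2.5]]
`accumulate(grad_refs[1], [6.0, 0.5, 1.5])` → gradients = [9.0, 1.5, 4.0]; grad_refs = [[9.0, 1.5, 4.0], [9.0, 1.5, 4.0]]
`print(gradients)` → prints [9.0, 1.5, 4.0]
`print(grad_refs[0] is grad_refs[1])` → prints True

Answer:
[9.0, 1.5, 4.0]
True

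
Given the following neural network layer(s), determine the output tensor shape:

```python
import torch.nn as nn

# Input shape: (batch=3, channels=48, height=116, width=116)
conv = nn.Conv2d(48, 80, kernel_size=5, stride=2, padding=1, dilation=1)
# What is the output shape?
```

Input: (3, 48, 116, 116) -> Output: (3, 80, 57, 57)

Answer: (3, 80, 57, 57)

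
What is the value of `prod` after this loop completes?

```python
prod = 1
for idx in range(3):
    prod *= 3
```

3^3 = 27
`prod` takes the values: 1 → 3 → 9 → 27

Answer: 27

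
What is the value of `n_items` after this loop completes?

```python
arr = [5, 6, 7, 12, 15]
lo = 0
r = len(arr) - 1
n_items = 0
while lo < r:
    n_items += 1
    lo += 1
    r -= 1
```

Iterations until pointers meet (list length 5)
`n_items` takes the values: 0 → 1 → 2

Answer: 2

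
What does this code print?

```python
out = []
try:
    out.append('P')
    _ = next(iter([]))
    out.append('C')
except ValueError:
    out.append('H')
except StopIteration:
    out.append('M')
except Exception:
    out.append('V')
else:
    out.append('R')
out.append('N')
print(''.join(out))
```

Execution trace: 'P' (try body) → 'M' (except StopIteration) → 'N' (after the try/except). Output: PMN

Answer: PMN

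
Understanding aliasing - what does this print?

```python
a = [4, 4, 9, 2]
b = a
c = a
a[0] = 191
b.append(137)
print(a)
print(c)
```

Key concept: multiple aliases.
Step by step:
`a = [4, 4, 9, 2]` → a = [4, 4, 9, 2]
`b = a` → b = [4, 4, 9, 2] (same object as a)
`c = a` → c = [4, 4, 9, 2] (same object as a, b)
`a[0] = 191` → a = [191, 4, 9, 2] (same object as b, c); b = [191, 4, 9, 2] (same object as a, c); c = [191, 4, 9, 2] (same object as a, b)
`b.append(137)` → a = [191, 4, 9, 2, 137] (same object as b, c); b = [191, 4, 9, 2, 137] (same object as a, c); c = [191, 4, 9, 2, 137] (same object as a, b)
`print(a)` → prints [191, 4, 9, 2, 137]
`print(c)` → prints [191, 4, 9, 2, 137]

Answer:
[191, 4, 9, 2, 137]
[191, 4, 9, 2, 137]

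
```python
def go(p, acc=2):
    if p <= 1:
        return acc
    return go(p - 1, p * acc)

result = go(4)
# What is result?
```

Accumulator trace (n, acc): (4, 2) -> (3, 8) -> (2, 24) -> (1, 48) -> return 48

Answer: 48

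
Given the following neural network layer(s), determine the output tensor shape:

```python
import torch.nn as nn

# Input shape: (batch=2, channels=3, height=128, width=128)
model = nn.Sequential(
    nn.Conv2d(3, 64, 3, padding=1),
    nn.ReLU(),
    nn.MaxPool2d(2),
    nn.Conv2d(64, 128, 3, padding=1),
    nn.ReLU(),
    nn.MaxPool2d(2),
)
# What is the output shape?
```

Input: (2, 3, 128, 128) -> after first Conv2d: (2, 64, 128, 128) -> after first MaxPool2d: (2, 64, 64, 64) -> after second Conv2d: (2, 128, 64, 64) -> Output: (2, 128, 32, 32)

Answer: (2, 128, 32, 32)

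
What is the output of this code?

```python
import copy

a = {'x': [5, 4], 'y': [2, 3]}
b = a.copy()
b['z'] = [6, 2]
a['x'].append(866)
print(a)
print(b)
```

Key concept: shallow copy of dict with mutable values.
Step by step:
`a = {'x': [5, 4], 'y': [2, 3]}` → a = {'x': [5, 4], 'y': [2, 3]}
`b = a.copy()` → b = {'x': [5, 4], 'y': [2, 3]}
`b['z'] = [6, 2]` → b = {'x': [5, 4], 'y': [2, 3], 'z': [6, 2]}
`a['x'].append(866)` → a = {'x': [5, 4, 866], 'y': [2, 3]}; b = {'x': [5, 4, 866], 'y': [2, 3], 'z': [6, 2]}
`print(a)` → prints {'x': [5, 4, 866], 'y': [2, 3]}
`print(b)` → prints {'x': [5, 4, 866], 'y': [2, 3], 'z': [6, 2]}

Answer:
{'x': [5, 4, 866], 'y': [2, 3]}
{'x': [5, 4, 866], 'y': [2, 3], 'z': [6, 2]}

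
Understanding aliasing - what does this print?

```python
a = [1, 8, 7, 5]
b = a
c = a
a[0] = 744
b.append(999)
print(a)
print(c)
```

Key concept: multiple aliases.
Step by step:
`a = [1, 8, 7, 5]` → a = [1, 8, 7, 5]
`b = a` → b = [1, 8, 7, 5] (same object as a)
`c = a` → c = [1, 8, 7, 5] (same object as a, b)
`a[0] = 744` → a = [744, 8, 7, 5] (same object as b, c); b = [744, 8, 7, 5] (same object as a, c); c = [744, 8, 7, 5] (same object as a, b)
`b.append(999)` → a = [744, 8, 7, 5, 999] (same object as b, c); b = [744, 8, 7, 5, 999] (same object as a, c); c = [744, 8, 7, 5, 999] (same object as a, b)
`print(a)` → prints [744, 8, 7, 5, 999]
`print(c)` → prints [744, 8, 7, 5, 999]

Answer:
[744, 8, 7, 5, 999]
[744, 8, 7, 5, 999]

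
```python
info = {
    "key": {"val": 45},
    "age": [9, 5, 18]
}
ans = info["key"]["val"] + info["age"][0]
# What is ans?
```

Trace:
`info = { ...` → info = {'key': {'val': 45}, 'age': [9, 5, 18]}
`ans = info["key"]["val"] + info["age"][0]` → ans = 54
So ans = 54

Answer: 54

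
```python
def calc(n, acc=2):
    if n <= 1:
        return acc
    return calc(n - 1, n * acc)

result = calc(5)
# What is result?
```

Accumulator trace (n, acc): (5, 2) -> (4, 10) -> (3, 40) -> (2, 120) -> (1, 240) -> return 240

Answer: 240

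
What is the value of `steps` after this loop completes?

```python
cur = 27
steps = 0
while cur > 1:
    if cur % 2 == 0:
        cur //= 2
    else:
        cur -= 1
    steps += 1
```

Steps to reduce 27 to 1
`steps` takes the values: 0 → 1 → 2 → 3 → 4 → 5 → 6 → 7

Answer: 7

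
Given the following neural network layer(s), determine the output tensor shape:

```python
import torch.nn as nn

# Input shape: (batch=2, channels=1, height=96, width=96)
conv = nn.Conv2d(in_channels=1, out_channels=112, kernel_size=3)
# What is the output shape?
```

Input: (2, 1, 96, 96) -> Output: (2, 112, 94, 94)

Answer: (2, 112, 94, 94)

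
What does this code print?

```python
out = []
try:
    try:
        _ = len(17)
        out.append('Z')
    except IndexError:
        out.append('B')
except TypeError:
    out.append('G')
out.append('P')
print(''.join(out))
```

Execution trace: 'G' (outer except TypeError) → 'P' (after the try/except). Output: GP

Answer: GP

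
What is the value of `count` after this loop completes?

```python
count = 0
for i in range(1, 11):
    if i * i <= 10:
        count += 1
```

Count numbers where i² ≤ 10
`count` takes the values: 0 → 1 → 2 → 3

Answer: 3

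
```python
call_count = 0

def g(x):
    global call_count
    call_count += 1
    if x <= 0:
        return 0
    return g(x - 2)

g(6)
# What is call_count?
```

Linear recursion stepping by 2: 4 calls from x=6 down to ≤0.

Answer: 4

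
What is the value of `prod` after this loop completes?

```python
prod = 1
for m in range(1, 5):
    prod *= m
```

4! = 24
`prod` takes the values: 1 → 2 → 6 → 24

Answer: 24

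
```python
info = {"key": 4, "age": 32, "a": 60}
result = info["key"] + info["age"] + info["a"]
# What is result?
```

Trace:
`info = {"key": 4, "age": 32, "a": 60}` → info = {'key': 4, 'age': 32, 'a': 60}
`result = info["key"] + info["age"] + info["a"]` → result = 96
So result = 96

Answer: 96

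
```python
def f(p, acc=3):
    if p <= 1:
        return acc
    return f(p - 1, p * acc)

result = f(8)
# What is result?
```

Accumulator trace (n, acc): (8, 3) -> (7, 24) -> (6, 168) -> (5, 1008) -> (4, 5040) -> (3, 20160) -> (2, 60480) -> (1, 120960) -> return 120960

Answer: 120960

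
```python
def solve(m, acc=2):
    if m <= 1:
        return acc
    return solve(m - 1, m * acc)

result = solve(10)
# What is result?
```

Accumulator trace (n, acc): (10, 2) -> (9, 20) -> (8, 180) -> (7, 1440) -> (6, 10080) -> (5, 60480) -> (4, 302400) -> (3, 1209600) -> (2, 3628800) -> (1, 7257600) -> return 7257600

Answer: 7257600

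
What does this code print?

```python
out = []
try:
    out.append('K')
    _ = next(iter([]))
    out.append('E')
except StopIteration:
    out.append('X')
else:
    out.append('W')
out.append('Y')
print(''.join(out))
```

Execution trace: 'K' (try body) → 'X' (except StopIteration) → 'Y' (after the try/except). Output: KXY

Answer: KXY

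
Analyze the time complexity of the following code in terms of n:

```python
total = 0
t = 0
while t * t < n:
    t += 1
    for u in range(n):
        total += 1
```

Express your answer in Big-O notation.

Each loop level contributes: √n × n. Multiplying the contributions gives O(n√n).

Answer: O(n√n)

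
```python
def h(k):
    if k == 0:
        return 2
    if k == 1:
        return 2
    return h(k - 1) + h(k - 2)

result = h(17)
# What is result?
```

Build up from base cases: h(0)=2, h(1)=2, h(2)=4, h(3)=6, h(4)=10, h(5)=16, h(6)=26, ..., h(17)=5168

Answer: 5168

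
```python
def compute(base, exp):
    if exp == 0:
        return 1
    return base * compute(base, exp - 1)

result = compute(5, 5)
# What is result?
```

compute(5, 5) = 5 * 5 * 5 * 5 * 5 = 3125

Answer: 3125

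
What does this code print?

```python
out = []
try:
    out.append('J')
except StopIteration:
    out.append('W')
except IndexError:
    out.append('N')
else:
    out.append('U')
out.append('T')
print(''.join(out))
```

Execution trace: 'J' (try body, no exception) → 'U' (else) → 'T' (after the try/except). Output: JUT

Answer: JUT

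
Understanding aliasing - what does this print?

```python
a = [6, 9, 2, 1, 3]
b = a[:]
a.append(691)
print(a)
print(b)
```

Key concept: slice [:] creates copy.
Step by step:
`a = [6, 9, 2, 1, 3]` → a = [6, 9, 2, 1, 3]
`b = a[:]` → b = [6, 9, 2, 1, 3]
`a.append(691)` → a = [6, 9, 2, 1, 3, 691]
`print(a)` → prints [6, 9, 2, 1, 3, 691]
`print(b)` → prints [6, 9, 2, 1, 3]

Answer:
[6, 9, 2, 1, 3, 691]
[6, 9, 2, 1, 3]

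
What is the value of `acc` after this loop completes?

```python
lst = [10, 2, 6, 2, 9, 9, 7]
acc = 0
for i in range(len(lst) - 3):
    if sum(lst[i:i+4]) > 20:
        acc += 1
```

Count windows with sum > 20
`acc` takes the values: 0 → 1 → 2

Answer: 2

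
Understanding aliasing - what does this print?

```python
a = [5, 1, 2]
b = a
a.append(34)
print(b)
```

Key concept: basic list aliasing.
Step by step:
`a = [5, 1, 2]` → a = [5, 1, 2]
`b = a` → b = [5, 1, 2] (same object as a)
`a.append(34)` → a = [5, 1, 2, 34] (same object as b); b = [5, 1, 2, 34] (same object as a)
`print(b)` → prints [5, 1, 2, 34]

Answer: [5, 1, 2, 34]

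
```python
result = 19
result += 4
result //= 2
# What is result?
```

Trace:
`result = 19` → result = 19
`result += 4` → result = 23
`result //= 2` → result = 11
So result = 11

Answer: 11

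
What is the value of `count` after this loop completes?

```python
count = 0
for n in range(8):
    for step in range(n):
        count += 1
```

Triangle number: 0+1+2+...+7
`count` takes the values: 0 → 1 → 2 → 3 → 4 → 5 → 6 → 7 → 8 → 9 → 10 → 11 → 12 → 13 → 14 → 15 → 16 → 17 → 18 → 19 → 20 → 21 → 22 → 23 → 24 → 25 → 26 → 27 → 28

Answer: 28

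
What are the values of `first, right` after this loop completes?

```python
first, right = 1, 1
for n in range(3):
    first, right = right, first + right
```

Fibonacci: after 3 iterations
`first, right` takes the values: (1, 1) → (1, 2) → (2, 3) → (3, 5)

Answer: 3, 5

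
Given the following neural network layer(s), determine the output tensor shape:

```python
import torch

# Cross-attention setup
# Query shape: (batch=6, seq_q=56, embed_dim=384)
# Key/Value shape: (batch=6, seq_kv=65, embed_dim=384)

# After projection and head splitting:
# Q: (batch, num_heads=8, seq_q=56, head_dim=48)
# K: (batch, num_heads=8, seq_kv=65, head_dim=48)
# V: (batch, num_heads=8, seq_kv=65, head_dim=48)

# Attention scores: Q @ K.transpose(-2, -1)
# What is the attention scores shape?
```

Input: (6, 56, 384) -> Output: (6, 8, 56, 65)

Answer: (6, 8, 56, 65)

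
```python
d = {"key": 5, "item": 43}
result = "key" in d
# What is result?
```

Trace:
`d = {"key": 5, "item": 43}` → d = {'key': 5, 'item': 43}
`result = "key" in d` → result = True
So result = True

Answer: True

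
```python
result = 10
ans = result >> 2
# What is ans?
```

Trace:
`result = 10` → result = 10
`ans = result >> 2` → ans = 2
So ans = 2

Answer: 2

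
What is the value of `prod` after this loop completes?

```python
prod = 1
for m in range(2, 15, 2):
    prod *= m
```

Product of even numbers 2 to 14
`prod` takes the values: 1 → 2 → 8 → 48 → 384 → 3840 → 46080 → 645120

Answer: 645120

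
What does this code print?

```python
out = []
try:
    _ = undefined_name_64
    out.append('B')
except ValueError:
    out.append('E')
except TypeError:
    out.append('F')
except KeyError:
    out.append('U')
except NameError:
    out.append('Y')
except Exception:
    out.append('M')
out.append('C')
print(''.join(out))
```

Execution trace: 'Y' (except NameError) → 'C' (after the try/except). Output: YC

Answer: YC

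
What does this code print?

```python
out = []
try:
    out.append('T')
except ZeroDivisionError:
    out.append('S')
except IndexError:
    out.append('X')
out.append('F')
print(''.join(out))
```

Execution trace: 'T' (try body, no exception) → 'F' (after the try/except). Output: TF

Answer: TF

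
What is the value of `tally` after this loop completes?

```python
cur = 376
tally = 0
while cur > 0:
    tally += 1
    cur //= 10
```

Count digits by repeated division by 10
`tally` takes the values: 0 → 1 → 2 → 3

Answer: 3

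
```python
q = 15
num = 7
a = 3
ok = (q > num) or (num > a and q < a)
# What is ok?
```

Trace:
`q = 15` → q = 15
`num = 7` → num = 7
`a = 3` → a = 3
`ok = (q > num) or (num > a and q < a)` → ok = True
So ok = True

Answer: True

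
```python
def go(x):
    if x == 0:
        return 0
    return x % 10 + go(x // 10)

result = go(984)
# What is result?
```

Sum of digits of 984: 4 + 8 + 9 = 21

Answer: 21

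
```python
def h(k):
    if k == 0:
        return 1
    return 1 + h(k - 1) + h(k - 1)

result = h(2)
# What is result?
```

h(k) = 1 + 2·h(k-1), h(0)=1. Closed form: (1+1)·2^2 - 1 = 7.

Answer: 7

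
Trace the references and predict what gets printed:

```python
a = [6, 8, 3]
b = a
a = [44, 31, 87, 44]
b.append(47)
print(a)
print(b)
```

Key concept: rebinding vs mutation: a is rebound to a new list, b still points at the original.
Step by step:
`a = [6, 8, 3]` → a = [6, 8, 3]
`b = a` → b = [6, 8, 3] (same object as a)
`a = [44, 31, 87, 44]` → a = [44, 31, 87, 44]
`b.append(47)` → b = [6, 8, 3, 47]
`print(a)` → prints [44, 31, 87, 44]
`print(b)` → prints [6, 8, 3, 47]

Answer:
[44, 31, 87, 44]
[6, 8, 3, 47]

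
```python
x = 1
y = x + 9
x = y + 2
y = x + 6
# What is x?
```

Trace:
`x = 1` → x = 1
`y = x + 9` → y = 10
`x = y + 2` → x = 12
`y = x + 6` → y = 18
So x = 12

Answer: 12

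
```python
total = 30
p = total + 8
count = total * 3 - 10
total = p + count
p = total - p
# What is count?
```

Trace:
`total = 30` → total = 30
`p = total + 8` → p = 38
`count = total * 3 - 10` → count = 80
`total = p + count` → total = 118
`p = total - p` → p = 80
So count = 80

Answer: 80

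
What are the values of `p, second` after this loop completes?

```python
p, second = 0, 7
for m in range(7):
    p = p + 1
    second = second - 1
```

p goes 0→7, second goes 7→0
`p, second` takes the values: (0, 7) → (1, 7) → (1, 6) → (2, 6) → (2, 5) → (3, 5) → (3, 4) → (4, 4) → (4, 3) → (5, 3) → (5, 2) → (6, 2) → (6, 1) → (7, 1) → (7, 0)

Answer: 7, 0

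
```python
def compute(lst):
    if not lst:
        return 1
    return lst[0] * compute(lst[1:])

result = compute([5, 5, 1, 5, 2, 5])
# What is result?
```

Product over [5, 5, 1, 5, 2, 5] = 5 * 5 * 1 * 5 * 2 * 5 = 1250

Answer: 1250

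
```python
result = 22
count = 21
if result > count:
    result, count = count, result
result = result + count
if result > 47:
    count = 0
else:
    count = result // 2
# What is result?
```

Trace:
`result = 22` → result = 22
`count = 21` → count = 21
`if result > count: ...` → result > count is True → result = 21; count = 22
`result = result + count` → result = 43
`if result > 47: ...` → result > 47 is False, take else branch → count = 21
So result = 43

Answer: 43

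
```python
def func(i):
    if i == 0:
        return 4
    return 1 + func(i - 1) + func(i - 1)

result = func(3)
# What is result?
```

func(i) = 1 + 2·func(i-1), func(0)=4. Closed form: (4+1)·2^3 - 1 = 39.

Answer: 39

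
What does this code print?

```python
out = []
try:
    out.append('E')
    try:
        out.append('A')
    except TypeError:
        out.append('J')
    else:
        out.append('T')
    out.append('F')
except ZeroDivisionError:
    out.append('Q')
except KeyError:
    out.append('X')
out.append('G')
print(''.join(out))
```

Execution trace: 'E' (try body) → 'A' (inner try body, no exception) → 'T' (inner else) → 'F' (try body, no exception) → 'G' (after the try/except). Output: EATFG

Answer: EATFG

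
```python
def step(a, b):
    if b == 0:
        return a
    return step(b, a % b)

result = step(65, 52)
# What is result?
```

step(65, 52) -> step(52, 13) -> step(13, 0) -> 13

Answer: 13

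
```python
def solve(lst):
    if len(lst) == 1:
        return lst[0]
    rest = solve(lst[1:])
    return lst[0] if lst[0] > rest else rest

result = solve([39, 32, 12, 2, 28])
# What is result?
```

Recursive max over [39, 32, 12, 2, 28] = 39

Answer: 39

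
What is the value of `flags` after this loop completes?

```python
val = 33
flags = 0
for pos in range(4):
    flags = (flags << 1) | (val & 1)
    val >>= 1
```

Reverse lowest 4 bits of 33
`flags` takes the values: 0 → 1 → 2 → 4 → 8

Answer: 8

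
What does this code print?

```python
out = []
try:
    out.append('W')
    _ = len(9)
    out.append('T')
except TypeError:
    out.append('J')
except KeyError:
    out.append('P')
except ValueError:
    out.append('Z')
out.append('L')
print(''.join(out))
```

Execution trace: 'W' (try body) → 'J' (except TypeError) → 'L' (after the try/except). Output: WJL

Answer: WJL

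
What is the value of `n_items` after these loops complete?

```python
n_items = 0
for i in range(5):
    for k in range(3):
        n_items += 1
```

5 * 3 = 15
`n_items` takes the values: 0 → 1 → 2 → 3 → 4 → 5 → 6 → 7 → 8 → 9 → 10 → 11 → 12 → 13 → 14 → 15

Answer: 15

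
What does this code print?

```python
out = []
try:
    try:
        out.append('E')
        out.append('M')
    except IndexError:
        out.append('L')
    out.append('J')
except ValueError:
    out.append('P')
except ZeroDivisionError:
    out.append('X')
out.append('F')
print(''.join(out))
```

Execution trace: 'E' (inner try body) → 'M' (inner try body, no exception) → 'J' (try body, no exception) → 'F' (after the try/except). Output: EMJF

Answer: EMJF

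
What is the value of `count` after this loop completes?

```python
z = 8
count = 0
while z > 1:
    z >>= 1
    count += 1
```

Count right shifts until 1
`count` takes the values: 0 → 1 → 2 → 3

Answer: 3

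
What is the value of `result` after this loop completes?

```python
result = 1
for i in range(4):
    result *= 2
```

2^4 = 16
`result` takes the values: 1 → 2 → 4 → 8 → 16

Answer: 16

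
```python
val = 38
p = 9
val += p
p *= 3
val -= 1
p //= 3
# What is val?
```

Trace:
`val = 38` → val = 38
`p = 9` → p = 9
`val += p` → val = 47
`p *= 3` → p = 27
`val -= 1` → val = 46
`p //= 3` → p = 9
So val = 46

Answer: 46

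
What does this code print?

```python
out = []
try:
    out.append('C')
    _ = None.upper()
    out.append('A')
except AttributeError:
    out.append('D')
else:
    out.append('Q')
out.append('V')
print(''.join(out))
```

Execution trace: 'C' (try body) → 'D' (except AttributeError) → 'V' (after the try/except). Output: CDV

Answer: CDV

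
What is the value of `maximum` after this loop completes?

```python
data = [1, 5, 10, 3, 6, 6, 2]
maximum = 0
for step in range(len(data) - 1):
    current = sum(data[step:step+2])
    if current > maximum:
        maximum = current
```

Max sum of 2-element window in [1, 5, 10, 3, 6, 6, 2]
`maximum` takes the values: 0 → 6 → 15

Answer: 15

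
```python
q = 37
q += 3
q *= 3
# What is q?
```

Trace:
`q = 37` → q = 37
`q += 3` → q = 40
`q *= 3` → q = 120
So q = 120

Answer: 120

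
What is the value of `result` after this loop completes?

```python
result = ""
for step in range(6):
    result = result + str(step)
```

Concatenate digits 0 to 5
`result` takes the values: "" → "0" → "01" → "012" → "0123" → "01234" → "012345"

Answer: "012345"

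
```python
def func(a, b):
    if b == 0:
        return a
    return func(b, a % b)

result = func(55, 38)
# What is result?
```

func(55, 38) -> func(38, 17) -> func(17, 4) -> func(4, 1) -> func(1, 0) -> 1

Answer: 1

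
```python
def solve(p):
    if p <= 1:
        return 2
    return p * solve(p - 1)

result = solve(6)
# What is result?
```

solve(6) = 6 * 5 * 4 * 3 * 2 * 2 = 1440

Answer: 1440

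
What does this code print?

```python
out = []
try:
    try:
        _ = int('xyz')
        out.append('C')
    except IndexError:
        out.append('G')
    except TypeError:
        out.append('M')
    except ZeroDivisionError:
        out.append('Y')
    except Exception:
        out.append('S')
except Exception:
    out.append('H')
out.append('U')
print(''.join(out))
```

Execution trace: 'S' (inner except Exception) → 'U' (after the try/except). Output: SU

Answer: SU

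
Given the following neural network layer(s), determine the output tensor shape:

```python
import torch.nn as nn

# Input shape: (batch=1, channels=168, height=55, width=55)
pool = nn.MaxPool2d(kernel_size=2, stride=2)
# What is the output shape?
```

Input: (1, 168, 55, 55) -> Output: (1, 168, 27, 27)

Answer: (1, 168, 27, 27)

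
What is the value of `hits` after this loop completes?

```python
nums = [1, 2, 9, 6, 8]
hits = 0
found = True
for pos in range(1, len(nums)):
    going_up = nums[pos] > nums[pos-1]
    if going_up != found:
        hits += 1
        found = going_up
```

Count direction changes in [1, 2, 9, 6, 8]
`hits` takes the values: 0 → 1 → 2

Answer: 2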